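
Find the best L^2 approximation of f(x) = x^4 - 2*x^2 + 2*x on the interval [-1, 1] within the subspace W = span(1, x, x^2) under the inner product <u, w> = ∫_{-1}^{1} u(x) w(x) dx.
g(x) = -8*x^2/7 + 2*x - 3/35

The best approximation g ∈ W is the orthogonal projection of f onto W. Writing g = a_0 + a_1 x + a_2 x^2, the coefficients solve the normal equations G · a = b where
  G_{ij} = <φ_i, φ_j> and b_i = <f, φ_i>, with φ_0 = 1, φ_1 = x, φ_2 = x^2.
G =
  [2, 0, 2/3]
  [0, 2/3, 0]
  [2/3, 0, 2/5],
b = (-14/15, 4/3, -18/35).
Solving gives a_0 = -3/35, a_1 = 2, a_2 = -8/7, so
  g(x) = -8*x^2/7 + 2*x - 3/35.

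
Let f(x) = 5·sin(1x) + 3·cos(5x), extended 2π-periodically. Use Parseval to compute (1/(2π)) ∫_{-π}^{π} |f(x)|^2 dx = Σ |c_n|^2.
Σ |c_n|^2 = 17

Expand |f|^2 and use orthogonality of {sin(nx), cos(mx)} on [-π, π]:
  ∫_{-π}^{π} sin(nx)^2 dx = π, ∫ cos(mx)^2 dx = π, and cross terms integrate to 0.
So ∫_{-π}^{π} f(x)^2 dx = 5^2 · π + 3^2 · π = (25 + 9)π.
Divide by 2π: (25 + 9)/2 = 17.
By Parseval, this equals Σ |c_n|^2.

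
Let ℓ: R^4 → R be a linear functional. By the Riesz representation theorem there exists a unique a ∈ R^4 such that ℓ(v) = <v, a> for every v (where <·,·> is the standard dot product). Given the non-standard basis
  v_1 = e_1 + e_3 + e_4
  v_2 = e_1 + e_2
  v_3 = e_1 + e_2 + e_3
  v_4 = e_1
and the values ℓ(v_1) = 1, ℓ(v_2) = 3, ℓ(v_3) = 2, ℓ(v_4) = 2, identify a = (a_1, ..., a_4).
a = (2, 1, -1, 0)

Write a = (a_1, ..., a_4) in the standard basis. For each basis vector v_i, ℓ(v_i) = <v_i, a> is a linear equation in the a_j's. Collect the n equations into a matrix system V a = ℓ, where row i of V is v_i (expressed in the standard basis). Since V is invertible (lower-triangular with 1s on the diagonal, up to permutation), solve by back-substitution:
  V =
[[1, 0, 1, 1],
 [1, 1, 0, 0],
 [1, 1, 1, 0],
 [1, 0, 0, 0]]
  V a = (1, 3, 2, 2)
Solving gives a = (2, 1, -1, 0).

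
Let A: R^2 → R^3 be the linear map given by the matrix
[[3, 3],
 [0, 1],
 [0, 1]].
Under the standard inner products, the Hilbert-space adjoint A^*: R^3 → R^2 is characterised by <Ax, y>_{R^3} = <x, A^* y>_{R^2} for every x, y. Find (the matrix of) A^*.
A^* = A^T =
[[3, 0, 0],
 [3, 1, 1]]

For real matrices with standard dot products, the defining identity <Ax, y> = <x, A^* y> gives (Ax)^T y = x^T (A^*) y, i.e. x^T A^T y = x^T (A^*) y. Since this holds for all x, y, we must have A^* = A^T. Therefore
A^* =
[[3, 0, 0],
 [3, 1, 1]].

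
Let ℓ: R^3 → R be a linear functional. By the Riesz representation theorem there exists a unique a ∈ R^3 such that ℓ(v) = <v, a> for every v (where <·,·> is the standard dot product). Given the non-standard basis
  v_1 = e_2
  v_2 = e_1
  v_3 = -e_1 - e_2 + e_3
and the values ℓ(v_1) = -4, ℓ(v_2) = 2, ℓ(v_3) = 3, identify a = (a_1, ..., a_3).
a = (2, -4, 1)

Write a = (a_1, ..., a_3) in the standard basis. For each basis vector v_i, ℓ(v_i) = <v_i, a> is a linear equation in the a_j's. Collect the n equations into a matrix system V a = ℓ, where row i of V is v_i (expressed in the standard basis). Since V is invertible (lower-triangular with 1s on the diagonal, up to permutation), solve by back-substitution:
  V =
[[0, 1, 0],
 [1, 0, 0],
 [-1, -1, 1]]
  V a = (-4, 2, 3)
Solving gives a = (2, -4, 1).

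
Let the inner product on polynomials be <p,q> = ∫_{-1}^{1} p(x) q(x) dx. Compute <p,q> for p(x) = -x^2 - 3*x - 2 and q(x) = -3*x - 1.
<p,q> = 32/3

Expand the product: p(x)·q(x) = 3*x^3 + 10*x^2 + 9*x + 2.
∫_{-1}^{1} of each monomial x^k gives [2/(k+1) if k even, 0 if k odd]. Integrating term-by-term (or equivalently evaluating the antiderivative F(x) = 3*x^4/4 + 10*x^3/3 + 9*x^2/2 + 2*x at the endpoints):
  F(1) − F(−1) = 127/12 − (-1/12) = 32/3.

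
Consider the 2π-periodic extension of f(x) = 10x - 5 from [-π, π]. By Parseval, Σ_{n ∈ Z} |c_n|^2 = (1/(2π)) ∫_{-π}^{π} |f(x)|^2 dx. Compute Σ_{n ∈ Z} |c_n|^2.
Σ |c_n|^2 = 100π^2/3 + 25

Expand and integrate term by term over [-π, π]:
  ∫ (10x)^2 dx = 100·(2π^3/3); ∫ 2·10·(-5)·x dx = 0 (odd integrand); ∫ (-5)^2 dx = 25·2π.
So (1/(2π)) ∫_{-π}^{π} (10x - 5)^2 dx = 100π^2/3 + 25 = 100π^2/3 + 25.
Parseval ⇒ Σ |c_n|^2 = 100π^2/3 + 25.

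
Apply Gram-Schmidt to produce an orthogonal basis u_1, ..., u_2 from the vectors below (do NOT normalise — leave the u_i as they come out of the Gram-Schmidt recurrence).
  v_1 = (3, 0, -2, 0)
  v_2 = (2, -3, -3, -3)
Orthogonal basis:
  u_1 = (3, 0, -2, 0)
  u_2 = (-10/13, -3, -15/13, -3)

Apply the Gram-Schmidt recurrence
  u_1 = v_1
  u_i = v_i − Σ_{j<i} ((v_i · u_j) / (u_j · u_j)) · u_j.

Step by step this gives:
  u_1 = (3, 0, -2, 0)
  u_2 = (-10/13, -3, -15/13, -3)

Orthogonality check:
  u_2 · u_1 = 0 (should be 0)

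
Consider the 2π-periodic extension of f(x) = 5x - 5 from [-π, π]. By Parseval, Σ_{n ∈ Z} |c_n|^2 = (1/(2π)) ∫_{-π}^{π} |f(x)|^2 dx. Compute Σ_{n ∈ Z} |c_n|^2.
Σ |c_n|^2 = 25π^2/3 + 25

Expand and integrate term by term over [-π, π]:
  ∫ (5x)^2 dx = 25·(2π^3/3); ∫ 2·5·(-5)·x dx = 0 (odd integrand); ∫ (-5)^2 dx = 25·2π.
So (1/(2π)) ∫_{-π}^{π} (5x - 5)^2 dx = 25π^2/3 + 25 = 25π^2/3 + 25.
Parseval ⇒ Σ |c_n|^2 = 25π^2/3 + 25.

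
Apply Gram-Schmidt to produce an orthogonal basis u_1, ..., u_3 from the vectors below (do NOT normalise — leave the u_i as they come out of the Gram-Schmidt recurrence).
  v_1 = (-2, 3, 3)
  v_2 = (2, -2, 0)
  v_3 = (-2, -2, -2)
Orthogonal basis:
  u_1 = (-2, 3, 3)
  u_2 = (12/11, -7/11, 15/11)
  u_3 = (-30/19, -30/19, 10/19)

Apply the Gram-Schmidt recurrence
  u_1 = v_1
  u_i = v_i − Σ_{j<i} ((v_i · u_j) / (u_j · u_j)) · u_j.

Step by step this gives:
  u_1 = (-2, 3, 3)
  u_2 = (12/11, -7/11, 15/11)
  u_3 = (-30/19, -30/19, 10/19)

Orthogonality check:
  u_2 · u_1 = 0 (should be 0)
  u_3 · u_1 = 0 (should be 0)
  u_3 · u_2 = 0 (should be 0)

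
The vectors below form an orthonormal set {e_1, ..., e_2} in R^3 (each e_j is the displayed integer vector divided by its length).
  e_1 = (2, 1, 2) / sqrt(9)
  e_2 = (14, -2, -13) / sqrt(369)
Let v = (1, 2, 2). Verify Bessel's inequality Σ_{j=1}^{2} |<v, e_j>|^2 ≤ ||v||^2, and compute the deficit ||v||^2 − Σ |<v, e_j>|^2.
Σ |<v, e_j>|^2 = 320/41; ||v||^2 = 9; deficit = 49/41

Write each e_j = u_j / sqrt(<u_j, u_j>) where u_j is the displayed integer vector. Then <v, e_j> = <v, u_j> / sqrt(<u_j, u_j>), so |<v, e_j>|^2 = <v, u_j>^2 / <u_j, u_j>.
Coefficients: <v, e_1> = 8/sqrt(9), <v, e_2> = -16/sqrt(369).
Square and sum: Σ |<v, e_j>|^2 = 320/41.
Compute ||v||^2 = v·v = 9.
Deficit = 9 − 320/41 = 49/41 ≥ 0, confirming Bessel's inequality. (The deficit equals ||v − Σ <v,e_j> e_j||^2, the squared distance from v to span{e_j}.)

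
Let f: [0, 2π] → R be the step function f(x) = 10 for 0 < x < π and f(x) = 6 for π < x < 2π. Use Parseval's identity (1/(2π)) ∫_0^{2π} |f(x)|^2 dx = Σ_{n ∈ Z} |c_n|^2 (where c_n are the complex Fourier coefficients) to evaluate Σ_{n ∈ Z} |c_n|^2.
Σ |c_n|^2 = 68

Parseval equates the L^2 energy of f (normalised by 1/(2π)) with the ℓ^2 sum of its Fourier coefficients: (1/(2π)) ∫_0^{2π} |f|^2 = Σ |c_n|^2.
Compute the left side: (1/(2π)) [∫_0^π 10^2 dx + ∫_π^{2π} 6^2 dx] = (1/(2π)) · (100π + 36π) = (100 + 36)/2 = 68.
So Σ_{n ∈ Z} |c_n|^2 = 68.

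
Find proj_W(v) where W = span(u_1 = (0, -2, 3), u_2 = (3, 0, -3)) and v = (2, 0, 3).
proj_W(v) = (14/17, -30/17, 31/17)

Set up U = [u_1 | ... | u_2] ∈ R^(3×2). The projector onto W = col(U) is P = U (U^T U)^(-1) U^T.
Compute U^T U =
  [13, -9]
  [-9, 18],
and U^T v = (9, -3).
Solve U^T U · c = U^T v for the coefficients: c = (15/17, 14/51). The projection is proj_W(v) = U c.
Check: (v - proj_W(v)) · u_1 = 0  (should be 0).
Check: (v - proj_W(v)) · u_2 = 0  (should be 0).
Result: proj_W(v) = (14/17, -30/17, 31/17).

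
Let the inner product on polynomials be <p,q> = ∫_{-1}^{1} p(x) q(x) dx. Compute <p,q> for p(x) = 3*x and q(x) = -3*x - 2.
<p,q> = -6

Expand the product: p(x)·q(x) = -9*x^2 - 6*x.
∫_{-1}^{1} of each monomial x^k gives [2/(k+1) if k even, 0 if k odd]. Integrating term-by-term (or equivalently evaluating the antiderivative F(x) = -3*x^3 - 3*x^2 at the endpoints):
  F(1) − F(−1) = -6 − (0) = -6.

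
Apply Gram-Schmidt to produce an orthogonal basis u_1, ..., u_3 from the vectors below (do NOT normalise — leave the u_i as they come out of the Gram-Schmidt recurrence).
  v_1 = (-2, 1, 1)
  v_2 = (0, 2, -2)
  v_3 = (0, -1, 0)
Orthogonal basis:
  u_1 = (-2, 1, 1)
  u_2 = (0, 2, -2)
  u_3 = (-1/3, -1/3, -1/3)

Apply the Gram-Schmidt recurrence
  u_1 = v_1
  u_i = v_i − Σ_{j<i} ((v_i · u_j) / (u_j · u_j)) · u_j.

Step by step this gives:
  u_1 = (-2, 1, 1)
  u_2 = (0, 2, -2)
  u_3 = (-1/3, -1/3, -1/3)

Orthogonality check:
  u_2 · u_1 = 0 (should be 0)
  u_3 · u_1 = 0 (should be 0)
  u_3 · u_2 = 0 (should be 0)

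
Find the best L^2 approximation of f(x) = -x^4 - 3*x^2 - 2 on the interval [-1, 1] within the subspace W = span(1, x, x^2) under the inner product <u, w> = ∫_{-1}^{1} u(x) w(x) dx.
g(x) = -27*x^2/7 - 67/35

The best approximation g ∈ W is the orthogonal projection of f onto W. Writing g = a_0 + a_1 x + a_2 x^2, the coefficients solve the normal equations G · a = b where
  G_{ij} = <φ_i, φ_j> and b_i = <f, φ_i>, with φ_0 = 1, φ_1 = x, φ_2 = x^2.
G =
  [2, 0, 2/3]
  [0, 2/3, 0]
  [2/3, 0, 2/5],
b = (-32/5, 0, -296/105).
Solving gives a_0 = -67/35, a_1 = 0, a_2 = -27/7, so
  g(x) = -27*x^2/7 - 67/35.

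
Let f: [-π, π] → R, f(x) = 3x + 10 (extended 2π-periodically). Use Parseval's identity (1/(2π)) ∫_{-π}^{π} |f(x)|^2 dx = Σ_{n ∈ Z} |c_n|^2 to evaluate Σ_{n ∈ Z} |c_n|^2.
Σ |c_n|^2 = 3π^2 + 100

Expand and integrate term by term over [-π, π]:
  ∫ (3x)^2 dx = 9·(2π^3/3); ∫ 2·3·(10)·x dx = 0 (odd integrand); ∫ 10^2 dx = 100·2π.
So (1/(2π)) ∫_{-π}^{π} (3x + 10)^2 dx = 9π^2/3 + 100 = 3π^2 + 100.
Parseval ⇒ Σ |c_n|^2 = 3π^2 + 100.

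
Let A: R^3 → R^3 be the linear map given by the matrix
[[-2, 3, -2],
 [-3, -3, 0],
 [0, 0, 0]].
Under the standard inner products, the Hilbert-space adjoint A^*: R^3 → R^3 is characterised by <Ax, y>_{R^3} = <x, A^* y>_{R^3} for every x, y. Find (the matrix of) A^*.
A^* = A^T =
[[-2, -3, 0],
 [3, -3, 0],
 [-2, 0, 0]]

For real matrices with standard dot products, the defining identity <Ax, y> = <x, A^* y> gives (Ax)^T y = x^T (A^*) y, i.e. x^T A^T y = x^T (A^*) y. Since this holds for all x, y, we must have A^* = A^T. Therefore
A^* =
[[-2, -3, 0],
 [3, -3, 0],
 [-2, 0, 0]].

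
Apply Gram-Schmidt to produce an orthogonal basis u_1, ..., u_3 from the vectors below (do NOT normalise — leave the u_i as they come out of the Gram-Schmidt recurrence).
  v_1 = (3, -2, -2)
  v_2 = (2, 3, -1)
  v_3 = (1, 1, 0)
Orthogonal basis:
  u_1 = (3, -2, -2)
  u_2 = (28/17, 55/17, -13/17)
  u_3 = (28/117, -7/234, 7/18)

Apply the Gram-Schmidt recurrence
  u_1 = v_1
  u_i = v_i − Σ_{j<i} ((v_i · u_j) / (u_j · u_j)) · u_j.

Step by step this gives:
  u_1 = (3, -2, -2)
  u_2 = (28/17, 55/17, -13/17)
  u_3 = (28/117, -7/234, 7/18)

Orthogonality check:
  u_2 · u_1 = 0 (should be 0)
  u_3 · u_1 = 0 (should be 0)
  u_3 · u_2 = 0 (should be 0)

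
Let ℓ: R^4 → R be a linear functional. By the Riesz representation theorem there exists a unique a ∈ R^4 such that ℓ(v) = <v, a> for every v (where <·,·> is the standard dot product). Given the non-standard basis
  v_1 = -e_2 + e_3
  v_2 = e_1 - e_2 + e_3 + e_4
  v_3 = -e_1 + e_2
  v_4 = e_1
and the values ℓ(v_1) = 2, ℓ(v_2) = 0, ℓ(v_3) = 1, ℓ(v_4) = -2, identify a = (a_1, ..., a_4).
a = (-2, -1, 1, 0)

Write a = (a_1, ..., a_4) in the standard basis. For each basis vector v_i, ℓ(v_i) = <v_i, a> is a linear equation in the a_j's. Collect the n equations into a matrix system V a = ℓ, where row i of V is v_i (expressed in the standard basis). Since V is invertible (lower-triangular with 1s on the diagonal, up to permutation), solve by back-substitution:
  V =
[[0, -1, 1, 0],
 [1, -1, 1, 1],
 [-1, 1, 0, 0],
 [1, 0, 0, 0]]
  V a = (2, 0, 1, -2)
Solving gives a = (-2, -1, 1, 0).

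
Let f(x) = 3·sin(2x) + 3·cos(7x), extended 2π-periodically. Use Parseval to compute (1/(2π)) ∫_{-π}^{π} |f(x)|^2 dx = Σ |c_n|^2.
Σ |c_n|^2 = 9

Expand |f|^2 and use orthogonality of {sin(nx), cos(mx)} on [-π, π]:
  ∫_{-π}^{π} sin(nx)^2 dx = π, ∫ cos(mx)^2 dx = π, and cross terms integrate to 0.
So ∫_{-π}^{π} f(x)^2 dx = 3^2 · π + 3^2 · π = (9 + 9)π.
Divide by 2π: (9 + 9)/2 = 9.
By Parseval, this equals Σ |c_n|^2.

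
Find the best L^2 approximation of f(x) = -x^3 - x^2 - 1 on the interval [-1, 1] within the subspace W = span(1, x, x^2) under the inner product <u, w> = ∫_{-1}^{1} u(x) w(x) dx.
g(x) = -x^2 - 3*x/5 - 1

The best approximation g ∈ W is the orthogonal projection of f onto W. Writing g = a_0 + a_1 x + a_2 x^2, the coefficients solve the normal equations G · a = b where
  G_{ij} = <φ_i, φ_j> and b_i = <f, φ_i>, with φ_0 = 1, φ_1 = x, φ_2 = x^2.
G =
  [2, 0, 2/3]
  [0, 2/3, 0]
  [2/3, 0, 2/5],
b = (-8/3, -2/5, -16/15).
Solving gives a_0 = -1, a_1 = -3/5, a_2 = -1, so
  g(x) = -x^2 - 3*x/5 - 1.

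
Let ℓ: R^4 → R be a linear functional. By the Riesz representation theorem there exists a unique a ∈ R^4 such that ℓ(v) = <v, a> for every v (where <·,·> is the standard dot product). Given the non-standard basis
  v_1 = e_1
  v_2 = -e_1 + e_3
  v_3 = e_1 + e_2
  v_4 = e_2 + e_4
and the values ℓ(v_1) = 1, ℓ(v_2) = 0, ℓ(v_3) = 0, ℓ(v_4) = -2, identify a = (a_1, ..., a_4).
a = (1, -1, 1, -1)

Write a = (a_1, ..., a_4) in the standard basis. For each basis vector v_i, ℓ(v_i) = <v_i, a> is a linear equation in the a_j's. Collect the n equations into a matrix system V a = ℓ, where row i of V is v_i (expressed in the standard basis). Since V is invertible (lower-triangular with 1s on the diagonal, up to permutation), solve by back-substitution:
  V =
[[1, 0, 0, 0],
 [-1, 0, 1, 0],
 [1, 1, 0, 0],
 [0, 1, 0, 1]]
  V a = (1, 0, 0, -2)
Solving gives a = (1, -1, 1, -1).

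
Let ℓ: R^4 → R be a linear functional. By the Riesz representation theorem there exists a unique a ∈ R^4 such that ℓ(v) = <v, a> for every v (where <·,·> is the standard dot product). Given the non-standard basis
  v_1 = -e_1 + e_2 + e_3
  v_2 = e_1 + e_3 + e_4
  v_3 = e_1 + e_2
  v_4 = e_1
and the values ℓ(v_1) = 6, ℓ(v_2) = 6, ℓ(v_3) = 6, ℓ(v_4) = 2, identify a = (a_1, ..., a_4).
a = (2, 4, 4, 0)

Write a = (a_1, ..., a_4) in the standard basis. For each basis vector v_i, ℓ(v_i) = <v_i, a> is a linear equation in the a_j's. Collect the n equations into a matrix system V a = ℓ, where row i of V is v_i (expressed in the standard basis). Since V is invertible (lower-triangular with 1s on the diagonal, up to permutation), solve by back-substitution:
  V =
[[-1, 1, 1, 0],
 [1, 0, 1, 1],
 [1, 1, 0, 0],
 [1, 0, 0, 0]]
  V a = (6, 6, 6, 2)
Solving gives a = (2, 4, 4, 0).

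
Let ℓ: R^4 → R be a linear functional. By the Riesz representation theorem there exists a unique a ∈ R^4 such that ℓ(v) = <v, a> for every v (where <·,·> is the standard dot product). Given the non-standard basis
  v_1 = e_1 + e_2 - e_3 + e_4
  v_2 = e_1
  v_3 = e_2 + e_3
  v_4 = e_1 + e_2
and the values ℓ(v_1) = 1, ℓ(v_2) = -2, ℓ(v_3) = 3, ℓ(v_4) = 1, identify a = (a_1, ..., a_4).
a = (-2, 3, 0, 0)

Write a = (a_1, ..., a_4) in the standard basis. For each basis vector v_i, ℓ(v_i) = <v_i, a> is a linear equation in the a_j's. Collect the n equations into a matrix system V a = ℓ, where row i of V is v_i (expressed in the standard basis). Since V is invertible (lower-triangular with 1s on the diagonal, up to permutation), solve by back-substitution:
  V =
[[1, 1, -1, 1],
 [1, 0, 0, 0],
 [0, 1, 1, 0],
 [1, 1, 0, 0]]
  V a = (1, -2, 3, 1)
Solving gives a = (-2, 3, 0, 0).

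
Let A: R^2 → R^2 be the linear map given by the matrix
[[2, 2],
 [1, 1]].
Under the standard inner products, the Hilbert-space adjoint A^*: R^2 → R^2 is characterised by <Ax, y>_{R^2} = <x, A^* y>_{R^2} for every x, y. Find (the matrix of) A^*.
A^* = A^T =
[[2, 1],
 [2, 1]]

For real matrices with standard dot products, the defining identity <Ax, y> = <x, A^* y> gives (Ax)^T y = x^T (A^*) y, i.e. x^T A^T y = x^T (A^*) y. Since this holds for all x, y, we must have A^* = A^T. Therefore
A^* =
[[2, 1],
 [2, 1]].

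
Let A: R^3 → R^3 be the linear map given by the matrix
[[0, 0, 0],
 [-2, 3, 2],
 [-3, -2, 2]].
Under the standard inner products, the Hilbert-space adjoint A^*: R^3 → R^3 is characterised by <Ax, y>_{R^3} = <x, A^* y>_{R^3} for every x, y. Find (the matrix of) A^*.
A^* = A^T =
[[0, -2, -3],
 [0, 3, -2],
 [0, 2, 2]]

For real matrices with standard dot products, the defining identity <Ax, y> = <x, A^* y> gives (Ax)^T y = x^T (A^*) y, i.e. x^T A^T y = x^T (A^*) y. Since this holds for all x, y, we must have A^* = A^T. Therefore
A^* =
[[0, -2, -3],
 [0, 3, -2],
 [0, 2, 2]].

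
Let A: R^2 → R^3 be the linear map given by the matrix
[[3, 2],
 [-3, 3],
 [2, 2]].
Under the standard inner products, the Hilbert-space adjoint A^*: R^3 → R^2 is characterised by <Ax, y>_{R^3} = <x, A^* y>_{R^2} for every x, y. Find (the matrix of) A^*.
A^* = A^T =
[[3, -3, 2],
 [2, 3, 2]]

For real matrices with standard dot products, the defining identity <Ax, y> = <x, A^* y> gives (Ax)^T y = x^T (A^*) y, i.e. x^T A^T y = x^T (A^*) y. Since this holds for all x, y, we must have A^* = A^T. Therefore
A^* =
[[3, -3, 2],
 [2, 3, 2]].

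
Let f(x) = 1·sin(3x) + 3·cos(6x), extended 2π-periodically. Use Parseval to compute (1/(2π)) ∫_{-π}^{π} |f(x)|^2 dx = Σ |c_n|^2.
Σ |c_n|^2 = 5

Expand |f|^2 and use orthogonality of {sin(nx), cos(mx)} on [-π, π]:
  ∫_{-π}^{π} sin(nx)^2 dx = π, ∫ cos(mx)^2 dx = π, and cross terms integrate to 0.
So ∫_{-π}^{π} f(x)^2 dx = 1^2 · π + 3^2 · π = (1 + 9)π.
Divide by 2π: (1 + 9)/2 = 5.
By Parseval, this equals Σ |c_n|^2.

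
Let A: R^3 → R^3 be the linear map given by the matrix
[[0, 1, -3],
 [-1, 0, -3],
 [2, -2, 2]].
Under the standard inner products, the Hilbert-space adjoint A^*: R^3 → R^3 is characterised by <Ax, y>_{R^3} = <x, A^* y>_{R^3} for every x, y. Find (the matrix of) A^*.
A^* = A^T =
[[0, -1, 2],
 [1, 0, -2],
 [-3, -3, 2]]

For real matrices with standard dot products, the defining identity <Ax, y> = <x, A^* y> gives (Ax)^T y = x^T (A^*) y, i.e. x^T A^T y = x^T (A^*) y. Since this holds for all x, y, we must have A^* = A^T. Therefore
A^* =
[[0, -1, 2],
 [1, 0, -2],
 [-3, -3, 2]].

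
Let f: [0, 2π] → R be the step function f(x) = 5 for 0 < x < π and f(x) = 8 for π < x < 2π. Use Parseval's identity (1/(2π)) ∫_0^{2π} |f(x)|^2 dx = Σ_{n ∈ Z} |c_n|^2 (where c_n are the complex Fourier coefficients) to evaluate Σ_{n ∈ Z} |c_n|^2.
Σ |c_n|^2 = 89/2

Parseval equates the L^2 energy of f (normalised by 1/(2π)) with the ℓ^2 sum of its Fourier coefficients: (1/(2π)) ∫_0^{2π} |f|^2 = Σ |c_n|^2.
Compute the left side: (1/(2π)) [∫_0^π 5^2 dx + ∫_π^{2π} 8^2 dx] = (1/(2π)) · (25π + 64π) = (25 + 64)/2 = 89/2.
So Σ_{n ∈ Z} |c_n|^2 = 89/2.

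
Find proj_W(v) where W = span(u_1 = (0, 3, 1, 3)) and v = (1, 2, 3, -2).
proj_W(v) = (0, 9/19, 3/19, 9/19)

Set up U = [u_1 | ... | u_1] ∈ R^(4×1). The projector onto W = col(U) is P = U (U^T U)^(-1) U^T.
Compute U^T U =
  [19],
and U^T v = (3).
Solve U^T U · c = U^T v for the coefficients: c = (3/19). The projection is proj_W(v) = U c.
Check: (v - proj_W(v)) · u_1 = 0  (should be 0).
Result: proj_W(v) = (0, 9/19, 3/19, 9/19).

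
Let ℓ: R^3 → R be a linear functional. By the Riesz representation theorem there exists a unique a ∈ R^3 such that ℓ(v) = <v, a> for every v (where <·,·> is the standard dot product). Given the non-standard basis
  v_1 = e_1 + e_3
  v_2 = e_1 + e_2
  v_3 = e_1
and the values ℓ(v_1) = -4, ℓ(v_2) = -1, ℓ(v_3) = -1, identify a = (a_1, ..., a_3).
a = (-1, 0, -3)

Write a = (a_1, ..., a_3) in the standard basis. For each basis vector v_i, ℓ(v_i) = <v_i, a> is a linear equation in the a_j's. Collect the n equations into a matrix system V a = ℓ, where row i of V is v_i (expressed in the standard basis). Since V is invertible (lower-triangular with 1s on the diagonal, up to permutation), solve by back-substitution:
  V =
[[1, 0, 1],
 [1, 1, 0],
 [1, 0, 0]]
  V a = (-4, -1, -1)
Solving gives a = (-1, 0, -3).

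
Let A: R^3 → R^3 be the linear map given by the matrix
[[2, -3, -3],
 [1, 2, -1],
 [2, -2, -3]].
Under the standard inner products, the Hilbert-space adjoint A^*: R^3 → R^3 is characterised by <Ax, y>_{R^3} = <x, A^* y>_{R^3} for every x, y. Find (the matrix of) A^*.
A^* = A^T =
[[2, 1, 2],
 [-3, 2, -2],
 [-3, -1, -3]]

For real matrices with standard dot products, the defining identity <Ax, y> = <x, A^* y> gives (Ax)^T y = x^T (A^*) y, i.e. x^T A^T y = x^T (A^*) y. Since this holds for all x, y, we must have A^* = A^T. Therefore
A^* =
[[2, 1, 2],
 [-3, 2, -2],
 [-3, -1, -3]].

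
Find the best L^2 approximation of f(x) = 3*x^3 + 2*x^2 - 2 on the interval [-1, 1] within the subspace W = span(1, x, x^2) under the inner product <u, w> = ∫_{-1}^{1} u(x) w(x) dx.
g(x) = 2*x^2 + 9*x/5 - 2

The best approximation g ∈ W is the orthogonal projection of f onto W. Writing g = a_0 + a_1 x + a_2 x^2, the coefficients solve the normal equations G · a = b where
  G_{ij} = <φ_i, φ_j> and b_i = <f, φ_i>, with φ_0 = 1, φ_1 = x, φ_2 = x^2.
G =
  [2, 0, 2/3]
  [0, 2/3, 0]
  [2/3, 0, 2/5],
b = (-8/3, 6/5, -8/15).
Solving gives a_0 = -2, a_1 = 9/5, a_2 = 2, so
  g(x) = 2*x^2 + 9*x/5 - 2.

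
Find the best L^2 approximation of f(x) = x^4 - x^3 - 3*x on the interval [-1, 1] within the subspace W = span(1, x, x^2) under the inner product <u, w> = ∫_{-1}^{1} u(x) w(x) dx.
g(x) = 6*x^2/7 - 18*x/5 - 3/35

The best approximation g ∈ W is the orthogonal projection of f onto W. Writing g = a_0 + a_1 x + a_2 x^2, the coefficients solve the normal equations G · a = b where
  G_{ij} = <φ_i, φ_j> and b_i = <f, φ_i>, with φ_0 = 1, φ_1 = x, φ_2 = x^2.
G =
  [2, 0, 2/3]
  [0, 2/3, 0]
  [2/3, 0, 2/5],
b = (2/5, -12/5, 2/7).
Solving gives a_0 = -3/35, a_1 = -18/5, a_2 = 6/7, so
  g(x) = 6*x^2/7 - 18*x/5 - 3/35.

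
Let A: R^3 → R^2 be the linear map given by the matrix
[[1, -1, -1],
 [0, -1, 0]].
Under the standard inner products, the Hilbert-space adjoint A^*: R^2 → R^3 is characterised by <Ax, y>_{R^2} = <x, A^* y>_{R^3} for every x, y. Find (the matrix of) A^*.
A^* = A^T =
[[1, 0],
 [-1, -1],
 [-1, 0]]

For real matrices with standard dot products, the defining identity <Ax, y> = <x, A^* y> gives (Ax)^T y = x^T (A^*) y, i.e. x^T A^T y = x^T (A^*) y. Since this holds for all x, y, we must have A^* = A^T. Therefore
A^* =
[[1, 0],
 [-1, -1],
 [-1, 0]].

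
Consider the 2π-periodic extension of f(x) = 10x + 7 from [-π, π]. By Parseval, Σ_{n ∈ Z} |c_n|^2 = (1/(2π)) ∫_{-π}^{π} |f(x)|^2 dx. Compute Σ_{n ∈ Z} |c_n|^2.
Σ |c_n|^2 = 100π^2/3 + 49

Expand and integrate term by term over [-π, π]:
  ∫ (10x)^2 dx = 100·(2π^3/3); ∫ 2·10·(7)·x dx = 0 (odd integrand); ∫ 7^2 dx = 49·2π.
So (1/(2π)) ∫_{-π}^{π} (10x + 7)^2 dx = 100π^2/3 + 49 = 100π^2/3 + 49.
Parseval ⇒ Σ |c_n|^2 = 100π^2/3 + 49.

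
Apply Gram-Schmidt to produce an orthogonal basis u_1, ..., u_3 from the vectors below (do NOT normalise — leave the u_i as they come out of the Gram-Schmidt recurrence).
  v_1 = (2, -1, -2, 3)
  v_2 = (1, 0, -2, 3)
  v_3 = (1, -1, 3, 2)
Orthogonal basis:
  u_1 = (2, -1, -2, 3)
  u_2 = (-2/3, 5/6, -1/3, 1/2)
  u_3 = (0, 0, 3, 2)

Apply the Gram-Schmidt recurrence
  u_1 = v_1
  u_i = v_i − Σ_{j<i} ((v_i · u_j) / (u_j · u_j)) · u_j.

Step by step this gives:
  u_1 = (2, -1, -2, 3)
  u_2 = (-2/3, 5/6, -1/3, 1/2)
  u_3 = (0, 0, 3, 2)

Orthogonality check:
  u_2 · u_1 = 0 (should be 0)
  u_3 · u_1 = 0 (should be 0)
  u_3 · u_2 = 0 (should be 0)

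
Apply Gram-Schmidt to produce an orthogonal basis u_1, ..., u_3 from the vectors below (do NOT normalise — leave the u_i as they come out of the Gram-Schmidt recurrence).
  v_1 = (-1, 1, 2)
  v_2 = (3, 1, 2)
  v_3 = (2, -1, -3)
Orthogonal basis:
  u_1 = (-1, 1, 2)
  u_2 = (10/3, 2/3, 4/3)
  u_3 = (0, 2/5, -1/5)

Apply the Gram-Schmidt recurrence
  u_1 = v_1
  u_i = v_i − Σ_{j<i} ((v_i · u_j) / (u_j · u_j)) · u_j.

Step by step this gives:
  u_1 = (-1, 1, 2)
  u_2 = (10/3, 2/3, 4/3)
  u_3 = (0, 2/5, -1/5)

Orthogonality check:
  u_2 · u_1 = 0 (should be 0)
  u_3 · u_1 = 0 (should be 0)
  u_3 · u_2 = 0 (should be 0)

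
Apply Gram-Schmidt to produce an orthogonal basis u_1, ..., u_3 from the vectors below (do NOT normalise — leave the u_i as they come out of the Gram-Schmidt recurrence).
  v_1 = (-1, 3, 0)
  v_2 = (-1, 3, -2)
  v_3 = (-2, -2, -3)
Orthogonal basis:
  u_1 = (-1, 3, 0)
  u_2 = (0, 0, -2)
  u_3 = (-12/5, -4/5, 0)

Apply the Gram-Schmidt recurrence
  u_1 = v_1
  u_i = v_i − Σ_{j<i} ((v_i · u_j) / (u_j · u_j)) · u_j.

Step by step this gives:
  u_1 = (-1, 3, 0)
  u_2 = (0, 0, -2)
  u_3 = (-12/5, -4/5, 0)

Orthogonality check:
  u_2 · u_1 = 0 (should be 0)
  u_3 · u_1 = 0 (should be 0)
  u_3 · u_2 = 0 (should be 0)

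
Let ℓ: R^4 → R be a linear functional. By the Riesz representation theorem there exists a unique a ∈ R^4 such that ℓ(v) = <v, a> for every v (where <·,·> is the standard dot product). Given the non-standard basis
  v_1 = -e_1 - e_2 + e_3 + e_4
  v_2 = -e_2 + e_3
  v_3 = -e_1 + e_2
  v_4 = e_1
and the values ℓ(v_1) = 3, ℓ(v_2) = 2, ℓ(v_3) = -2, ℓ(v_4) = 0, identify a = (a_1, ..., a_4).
a = (0, -2, 0, 1)

Write a = (a_1, ..., a_4) in the standard basis. For each basis vector v_i, ℓ(v_i) = <v_i, a> is a linear equation in the a_j's. Collect the n equations into a matrix system V a = ℓ, where row i of V is v_i (expressed in the standard basis). Since V is invertible (lower-triangular with 1s on the diagonal, up to permutation), solve by back-substitution:
  V =
[[-1, -1, 1, 1],
 [0, -1, 1, 0],
 [-1, 1, 0, 0],
 [1, 0, 0, 0]]
  V a = (3, 2, -2, 0)
Solving gives a = (0, -2, 0, 1).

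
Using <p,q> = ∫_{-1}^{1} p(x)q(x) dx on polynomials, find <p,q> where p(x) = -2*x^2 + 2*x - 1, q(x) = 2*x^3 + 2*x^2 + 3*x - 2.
<p,q> = 28/3

Expand the product: p(x)·q(x) = -4*x^5 - 4*x^3 + 8*x^2 - 7*x + 2.
∫_{-1}^{1} of each monomial x^k gives [2/(k+1) if k even, 0 if k odd]. Integrating term-by-term (or equivalently evaluating the antiderivative F(x) = -2*x^6/3 - x^4 + 8*x^3/3 - 7*x^2/2 + 2*x at the endpoints):
  F(1) − F(−1) = -1/2 − (-59/6) = 28/3.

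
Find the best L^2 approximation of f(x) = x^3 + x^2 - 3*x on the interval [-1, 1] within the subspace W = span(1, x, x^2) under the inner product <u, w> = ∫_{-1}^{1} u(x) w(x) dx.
g(x) = x^2 - 12*x/5

The best approximation g ∈ W is the orthogonal projection of f onto W. Writing g = a_0 + a_1 x + a_2 x^2, the coefficients solve the normal equations G · a = b where
  G_{ij} = <φ_i, φ_j> and b_i = <f, φ_i>, with φ_0 = 1, φ_1 = x, φ_2 = x^2.
G =
  [2, 0, 2/3]
  [0, 2/3, 0]
  [2/3, 0, 2/5],
b = (2/3, -8/5, 2/5).
Solving gives a_0 = 0, a_1 = -12/5, a_2 = 1, so
  g(x) = x^2 - 12*x/5.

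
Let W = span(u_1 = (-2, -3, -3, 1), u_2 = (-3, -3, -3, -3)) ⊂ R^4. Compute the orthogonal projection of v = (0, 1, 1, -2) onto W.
proj_W(v) = (8/43, 40/43, 40/43, -88/43)

Set up U = [u_1 | ... | u_2] ∈ R^(4×2). The projector onto W = col(U) is P = U (U^T U)^(-1) U^T.
Compute U^T U =
  [23, 21]
  [21, 36],
and U^T v = (-8, 0).
Solve U^T U · c = U^T v for the coefficients: c = (-32/43, 56/129). The projection is proj_W(v) = U c.
Check: (v - proj_W(v)) · u_1 = 0  (should be 0).
Check: (v - proj_W(v)) · u_2 = 0  (should be 0).
Result: proj_W(v) = (8/43, 40/43, 40/43, -88/43).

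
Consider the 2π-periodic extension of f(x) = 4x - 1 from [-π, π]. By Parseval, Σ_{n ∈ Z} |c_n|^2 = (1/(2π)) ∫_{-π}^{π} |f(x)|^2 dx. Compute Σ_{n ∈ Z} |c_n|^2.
Σ |c_n|^2 = 16π^2/3 + 1

Expand and integrate term by term over [-π, π]:
  ∫ (4x)^2 dx = 16·(2π^3/3); ∫ 2·4·(-1)·x dx = 0 (odd integrand); ∫ (-1)^2 dx = 1·2π.
So (1/(2π)) ∫_{-π}^{π} (4x - 1)^2 dx = 16π^2/3 + 1 = 16π^2/3 + 1.
Parseval ⇒ Σ |c_n|^2 = 16π^2/3 + 1.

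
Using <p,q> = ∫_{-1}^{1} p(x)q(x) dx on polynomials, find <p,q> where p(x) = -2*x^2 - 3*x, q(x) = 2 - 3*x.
<p,q> = 10/3

Expand the product: p(x)·q(x) = 6*x^3 + 5*x^2 - 6*x.
∫_{-1}^{1} of each monomial x^k gives [2/(k+1) if k even, 0 if k odd]. Integrating term-by-term (or equivalently evaluating the antiderivative F(x) = 3*x^4/2 + 5*x^3/3 - 3*x^2 at the endpoints):
  F(1) − F(−1) = 1/6 − (-19/6) = 10/3.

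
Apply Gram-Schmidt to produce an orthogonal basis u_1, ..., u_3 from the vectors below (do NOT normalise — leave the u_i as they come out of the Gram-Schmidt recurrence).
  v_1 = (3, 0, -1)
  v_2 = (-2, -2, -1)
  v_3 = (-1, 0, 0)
Orthogonal basis:
  u_1 = (3, 0, -1)
  u_2 = (-1/2, -2, -3/2)
  u_3 = (-4/65, 2/13, -12/65)

Apply the Gram-Schmidt recurrence
  u_1 = v_1
  u_i = v_i − Σ_{j<i} ((v_i · u_j) / (u_j · u_j)) · u_j.

Step by step this gives:
  u_1 = (3, 0, -1)
  u_2 = (-1/2, -2, -3/2)
  u_3 = (-4/65, 2/13, -12/65)

Orthogonality check:
  u_2 · u_1 = 0 (should be 0)
  u_3 · u_1 = 0 (should be 0)
  u_3 · u_2 = 0 (should be 0)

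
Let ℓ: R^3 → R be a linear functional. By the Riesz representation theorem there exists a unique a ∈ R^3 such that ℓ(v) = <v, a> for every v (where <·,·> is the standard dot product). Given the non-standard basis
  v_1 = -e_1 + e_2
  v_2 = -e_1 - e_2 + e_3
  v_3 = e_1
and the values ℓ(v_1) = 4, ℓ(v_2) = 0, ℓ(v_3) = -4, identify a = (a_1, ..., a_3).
a = (-4, 0, -4)

Write a = (a_1, ..., a_3) in the standard basis. For each basis vector v_i, ℓ(v_i) = <v_i, a> is a linear equation in the a_j's. Collect the n equations into a matrix system V a = ℓ, where row i of V is v_i (expressed in the standard basis). Since V is invertible (lower-triangular with 1s on the diagonal, up to permutation), solve by back-substitution:
  V =
[[-1, 1, 0],
 [-1, -1, 1],
 [1, 0, 0]]
  V a = (4, 0, -4)
Solving gives a = (-4, 0, -4).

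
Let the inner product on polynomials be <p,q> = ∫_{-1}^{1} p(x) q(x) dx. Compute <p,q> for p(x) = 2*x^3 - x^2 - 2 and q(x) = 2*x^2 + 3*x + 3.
<p,q> = -226/15

Expand the product: p(x)·q(x) = 4*x^5 + 4*x^4 + 3*x^3 - 7*x^2 - 6*x - 6.
∫_{-1}^{1} of each monomial x^k gives [2/(k+1) if k even, 0 if k odd]. Integrating term-by-term (or equivalently evaluating the antiderivative F(x) = 2*x^6/3 + 4*x^5/5 + 3*x^4/4 - 7*x^3/3 - 3*x^2 - 6*x at the endpoints):
  F(1) − F(−1) = -547/60 − (119/20) = -226/15.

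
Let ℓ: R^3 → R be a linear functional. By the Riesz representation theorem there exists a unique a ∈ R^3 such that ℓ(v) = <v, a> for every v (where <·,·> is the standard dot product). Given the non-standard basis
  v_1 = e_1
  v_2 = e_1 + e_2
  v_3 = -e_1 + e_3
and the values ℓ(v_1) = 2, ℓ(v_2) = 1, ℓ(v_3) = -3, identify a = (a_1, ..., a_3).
a = (2, -1, -1)

Write a = (a_1, ..., a_3) in the standard basis. For each basis vector v_i, ℓ(v_i) = <v_i, a> is a linear equation in the a_j's. Collect the n equations into a matrix system V a = ℓ, where row i of V is v_i (expressed in the standard basis). Since V is invertible (lower-triangular with 1s on the diagonal, up to permutation), solve by back-substitution:
  V =
[[1, 0, 0],
 [1, 1, 0],
 [-1, 0, 1]]
  V a = (2, 1, -3)
Solving gives a = (2, -1, -1).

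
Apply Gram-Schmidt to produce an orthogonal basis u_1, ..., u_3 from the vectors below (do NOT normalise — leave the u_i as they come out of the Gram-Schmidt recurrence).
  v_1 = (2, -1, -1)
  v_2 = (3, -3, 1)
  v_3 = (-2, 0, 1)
Orthogonal basis:
  u_1 = (2, -1, -1)
  u_2 = (1/3, -5/3, 7/3)
  u_3 = (-2/5, -1/2, -3/10)

Apply the Gram-Schmidt recurrence
  u_1 = v_1
  u_i = v_i − Σ_{j<i} ((v_i · u_j) / (u_j · u_j)) · u_j.

Step by step this gives:
  u_1 = (2, -1, -1)
  u_2 = (1/3, -5/3, 7/3)
  u_3 = (-2/5, -1/2, -3/10)

Orthogonality check:
  u_2 · u_1 = 0 (should be 0)
  u_3 · u_1 = 0 (should be 0)
  u_3 · u_2 = 0 (should be 0)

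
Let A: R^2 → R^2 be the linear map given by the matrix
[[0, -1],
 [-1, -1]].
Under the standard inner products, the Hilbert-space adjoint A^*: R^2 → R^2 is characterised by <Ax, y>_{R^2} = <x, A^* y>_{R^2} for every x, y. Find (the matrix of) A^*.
A^* = A^T =
[[0, -1],
 [-1, -1]]

For real matrices with standard dot products, the defining identity <Ax, y> = <x, A^* y> gives (Ax)^T y = x^T (A^*) y, i.e. x^T A^T y = x^T (A^*) y. Since this holds for all x, y, we must have A^* = A^T. Therefore
A^* =
[[0, -1],
 [-1, -1]].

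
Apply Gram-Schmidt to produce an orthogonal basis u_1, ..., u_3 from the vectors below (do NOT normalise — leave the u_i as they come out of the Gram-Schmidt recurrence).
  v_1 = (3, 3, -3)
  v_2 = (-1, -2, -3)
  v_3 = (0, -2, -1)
Orthogonal basis:
  u_1 = (3, 3, -3)
  u_2 = (-1, -2, -3)
  u_3 = (5/6, -2/3, 1/6)

Apply the Gram-Schmidt recurrence
  u_1 = v_1
  u_i = v_i − Σ_{j<i} ((v_i · u_j) / (u_j · u_j)) · u_j.

Step by step this gives:
  u_1 = (3, 3, -3)
  u_2 = (-1, -2, -3)
  u_3 = (5/6, -2/3, 1/6)

Orthogonality check:
  u_2 · u_1 = 0 (should be 0)
  u_3 · u_1 = 0 (should be 0)
  u_3 · u_2 = 0 (should be 0)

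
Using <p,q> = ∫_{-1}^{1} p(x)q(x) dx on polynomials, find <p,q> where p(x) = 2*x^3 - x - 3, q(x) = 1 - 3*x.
<p,q> = -32/5

Expand the product: p(x)·q(x) = -6*x^4 + 2*x^3 + 3*x^2 + 8*x - 3.
∫_{-1}^{1} of each monomial x^k gives [2/(k+1) if k even, 0 if k odd]. Integrating term-by-term (or equivalently evaluating the antiderivative F(x) = -6*x^5/5 + x^4/2 + x^3 + 4*x^2 - 3*x at the endpoints):
  F(1) − F(−1) = 13/10 − (77/10) = -32/5.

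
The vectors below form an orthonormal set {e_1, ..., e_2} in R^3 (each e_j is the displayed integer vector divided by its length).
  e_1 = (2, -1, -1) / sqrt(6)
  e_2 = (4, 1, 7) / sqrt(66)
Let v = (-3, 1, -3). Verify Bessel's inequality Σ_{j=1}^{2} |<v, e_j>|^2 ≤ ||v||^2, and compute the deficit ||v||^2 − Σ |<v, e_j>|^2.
Σ |<v, e_j>|^2 = 200/11; ||v||^2 = 19; deficit = 9/11

Write each e_j = u_j / sqrt(<u_j, u_j>) where u_j is the displayed integer vector. Then <v, e_j> = <v, u_j> / sqrt(<u_j, u_j>), so |<v, e_j>|^2 = <v, u_j>^2 / <u_j, u_j>.
Coefficients: <v, e_1> = -4/sqrt(6), <v, e_2> = -32/sqrt(66).
Square and sum: Σ |<v, e_j>|^2 = 200/11.
Compute ||v||^2 = v·v = 19.
Deficit = 19 − 200/11 = 9/11 ≥ 0, confirming Bessel's inequality. (The deficit equals ||v − Σ <v,e_j> e_j||^2, the squared distance from v to span{e_j}.)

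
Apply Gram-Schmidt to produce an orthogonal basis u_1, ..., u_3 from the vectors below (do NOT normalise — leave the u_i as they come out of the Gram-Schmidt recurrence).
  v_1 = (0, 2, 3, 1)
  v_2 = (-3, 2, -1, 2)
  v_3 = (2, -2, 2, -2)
Orthogonal basis:
  u_1 = (0, 2, 3, 1)
  u_2 = (-3, 11/7, -23/14, 25/14)
  u_3 = (-62/81, -134/243, 118/243, -86/243)

Apply the Gram-Schmidt recurrence
  u_1 = v_1
  u_i = v_i − Σ_{j<i} ((v_i · u_j) / (u_j · u_j)) · u_j.

Step by step this gives:
  u_1 = (0, 2, 3, 1)
  u_2 = (-3, 11/7, -23/14, 25/14)
  u_3 = (-62/81, -134/243, 118/243, -86/243)

Orthogonality check:
  u_2 · u_1 = 0 (should be 0)
  u_3 · u_1 = 0 (should be 0)
  u_3 · u_2 = 0 (should be 0)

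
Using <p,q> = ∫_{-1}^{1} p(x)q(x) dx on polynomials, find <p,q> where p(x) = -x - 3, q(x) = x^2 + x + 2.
<p,q> = -44/3

Expand the product: p(x)·q(x) = -x^3 - 4*x^2 - 5*x - 6.
∫_{-1}^{1} of each monomial x^k gives [2/(k+1) if k even, 0 if k odd]. Integrating term-by-term (or equivalently evaluating the antiderivative F(x) = -x^4/4 - 4*x^3/3 - 5*x^2/2 - 6*x at the endpoints):
  F(1) − F(−1) = -121/12 − (55/12) = -44/3.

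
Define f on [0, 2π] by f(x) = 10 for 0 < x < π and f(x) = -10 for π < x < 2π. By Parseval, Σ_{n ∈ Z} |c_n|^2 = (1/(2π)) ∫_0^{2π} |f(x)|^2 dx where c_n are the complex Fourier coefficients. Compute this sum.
Σ |c_n|^2 = 100

Parseval equates the L^2 energy of f (normalised by 1/(2π)) with the ℓ^2 sum of its Fourier coefficients: (1/(2π)) ∫_0^{2π} |f|^2 = Σ |c_n|^2.
Compute the left side: (1/(2π)) [∫_0^π 10^2 dx + ∫_π^{2π} (-10)^2 dx] = (1/(2π)) · (100π + 100π) = (100 + 100)/2 = 100.
So Σ_{n ∈ Z} |c_n|^2 = 100.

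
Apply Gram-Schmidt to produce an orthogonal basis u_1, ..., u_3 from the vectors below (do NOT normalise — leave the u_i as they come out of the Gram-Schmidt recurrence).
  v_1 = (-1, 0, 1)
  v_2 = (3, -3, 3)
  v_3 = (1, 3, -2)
Orthogonal basis:
  u_1 = (-1, 0, 1)
  u_2 = (3, -3, 3)
  u_3 = (5/6, 5/3, 5/6)

Apply the Gram-Schmidt recurrence
  u_1 = v_1
  u_i = v_i − Σ_{j<i} ((v_i · u_j) / (u_j · u_j)) · u_j.

Step by step this gives:
  u_1 = (-1, 0, 1)
  u_2 = (3, -3, 3)
  u_3 = (5/6, 5/3, 5/6)

Orthogonality check:
  u_2 · u_1 = 0 (should be 0)
  u_3 · u_1 = 0 (should be 0)
  u_3 · u_2 = 0 (should be 0)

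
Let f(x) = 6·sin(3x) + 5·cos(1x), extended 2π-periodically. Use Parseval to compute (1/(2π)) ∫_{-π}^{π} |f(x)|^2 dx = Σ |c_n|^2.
Σ |c_n|^2 = 61/2

Expand |f|^2 and use orthogonality of {sin(nx), cos(mx)} on [-π, π]:
  ∫_{-π}^{π} sin(nx)^2 dx = π, ∫ cos(mx)^2 dx = π, and cross terms integrate to 0.
So ∫_{-π}^{π} f(x)^2 dx = 6^2 · π + 5^2 · π = (36 + 25)π.
Divide by 2π: (36 + 25)/2 = 61/2.
By Parseval, this equals Σ |c_n|^2.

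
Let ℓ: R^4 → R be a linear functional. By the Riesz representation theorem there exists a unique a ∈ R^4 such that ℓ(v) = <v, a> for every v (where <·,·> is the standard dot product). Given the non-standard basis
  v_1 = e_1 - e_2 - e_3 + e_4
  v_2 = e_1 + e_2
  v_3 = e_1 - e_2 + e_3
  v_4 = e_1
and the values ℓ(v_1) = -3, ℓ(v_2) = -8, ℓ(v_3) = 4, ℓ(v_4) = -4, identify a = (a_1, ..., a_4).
a = (-4, -4, 4, 1)

Write a = (a_1, ..., a_4) in the standard basis. For each basis vector v_i, ℓ(v_i) = <v_i, a> is a linear equation in the a_j's. Collect the n equations into a matrix system V a = ℓ, where row i of V is v_i (expressed in the standard basis). Since V is invertible (lower-triangular with 1s on the diagonal, up to permutation), solve by back-substitution:
  V =
[[1, -1, -1, 1],
 [1, 1, 0, 0],
 [1, -1, 1, 0],
 [1, 0, 0, 0]]
  V a = (-3, -8, 4, -4)
Solving gives a = (-4, -4, 4, 1).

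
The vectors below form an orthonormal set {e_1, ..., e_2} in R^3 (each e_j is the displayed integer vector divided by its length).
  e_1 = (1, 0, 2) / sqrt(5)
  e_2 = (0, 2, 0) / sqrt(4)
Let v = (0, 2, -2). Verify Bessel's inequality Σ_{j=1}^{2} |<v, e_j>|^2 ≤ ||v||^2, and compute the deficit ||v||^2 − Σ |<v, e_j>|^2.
Σ |<v, e_j>|^2 = 36/5; ||v||^2 = 8; deficit = 4/5

Write each e_j = u_j / sqrt(<u_j, u_j>) where u_j is the displayed integer vector. Then <v, e_j> = <v, u_j> / sqrt(<u_j, u_j>), so |<v, e_j>|^2 = <v, u_j>^2 / <u_j, u_j>.
Coefficients: <v, e_1> = -4/sqrt(5), <v, e_2> = 4/sqrt(4).
Square and sum: Σ |<v, e_j>|^2 = 36/5.
Compute ||v||^2 = v·v = 8.
Deficit = 8 − 36/5 = 4/5 ≥ 0, confirming Bessel's inequality. (The deficit equals ||v − Σ <v,e_j> e_j||^2, the squared distance from v to span{e_j}.)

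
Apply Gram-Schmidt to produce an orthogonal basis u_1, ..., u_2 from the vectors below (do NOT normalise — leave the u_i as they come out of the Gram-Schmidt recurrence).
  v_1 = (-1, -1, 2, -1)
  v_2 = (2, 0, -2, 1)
Orthogonal basis:
  u_1 = (-1, -1, 2, -1)
  u_2 = (1, -1, 0, 0)

Apply the Gram-Schmidt recurrence
  u_1 = v_1
  u_i = v_i − Σ_{j<i} ((v_i · u_j) / (u_j · u_j)) · u_j.

Step by step this gives:
  u_1 = (-1, -1, 2, -1)
  u_2 = (1, -1, 0, 0)

Orthogonality check:
  u_2 · u_1 = 0 (should be 0)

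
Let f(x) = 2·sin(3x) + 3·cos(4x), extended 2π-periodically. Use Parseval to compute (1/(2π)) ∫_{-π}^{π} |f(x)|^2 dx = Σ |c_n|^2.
Σ |c_n|^2 = 13/2

Expand |f|^2 and use orthogonality of {sin(nx), cos(mx)} on [-π, π]:
  ∫_{-π}^{π} sin(nx)^2 dx = π, ∫ cos(mx)^2 dx = π, and cross terms integrate to 0.
So ∫_{-π}^{π} f(x)^2 dx = 2^2 · π + 3^2 · π = (4 + 9)π.
Divide by 2π: (4 + 9)/2 = 13/2.
By Parseval, this equals Σ |c_n|^2.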